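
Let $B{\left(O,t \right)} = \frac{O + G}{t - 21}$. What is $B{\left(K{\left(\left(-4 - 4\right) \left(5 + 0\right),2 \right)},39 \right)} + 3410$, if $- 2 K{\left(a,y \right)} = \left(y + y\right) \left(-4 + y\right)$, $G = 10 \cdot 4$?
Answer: $\frac{30712}{9} \approx 3412.4$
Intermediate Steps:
$G = 40$
$K{\left(a,y \right)} = - y \left(-4 + y\right)$ ($K{\left(a,y \right)} = - \frac{\left(y + y\right) \left(-4 + y\right)}{2} = - \frac{2 y \left(-4 + y\right)}{2} = - y \left(-4 + y\right)$)
$B{\left(O,t \right)} = \frac{40 + O}{-21 + t}$ ($B{\left(O,t \right)} = \frac{O + 40}{t - 21} = \frac{40 + O}{-21 + t}$)
$B{\left(K{\left(\left(-4 - 4\right) \left(5 + 0\right),2 \right)},39 \right)} + 3410 = \frac{40 + 2 \left(4 - 2\right)}{-21 + 39} + 3410 = \frac{40 + 2 \left(4 - 2\right)}{18} + 3410 = \frac{40 + 2 \cdot 2}{18} + 3410 = \frac{40 + 4}{18} + 3410 = \frac{1}{18} \cdot 44 + 3410 = \frac{22}{9} + 3410 = \frac{30712}{9}$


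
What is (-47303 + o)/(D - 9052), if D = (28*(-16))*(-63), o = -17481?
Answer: -16196/4793 ≈ -3.3791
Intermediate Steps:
D = 28224 (D = -448*(-63) = 28224)
(-47303 + o)/(D - 9052) = (-47303 - 17481)/(28224 - 9052) = -64784/19172 = -64784*1/19172 = -16196/4793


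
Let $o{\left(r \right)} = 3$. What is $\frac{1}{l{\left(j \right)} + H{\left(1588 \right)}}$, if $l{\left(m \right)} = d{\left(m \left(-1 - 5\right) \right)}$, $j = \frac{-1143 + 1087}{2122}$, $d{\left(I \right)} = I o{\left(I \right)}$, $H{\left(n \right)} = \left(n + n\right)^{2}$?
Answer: $\frac{1061}{10702282040} \approx 9.9138 \cdot 10^{-8}$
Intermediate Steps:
$H{\left(n \right)} = 4 n^{2}$ ($H{\left(n \right)} = \left(2 n\right)^{2} = 4 n^{2}$)
$d{\left(I \right)} = 3 I$ ($d{\left(I \right)} = I 3 = 3 I$)
$j = - \frac{28}{1061}$ ($j = \left(-56\right) \frac{1}{2122} = - \frac{28}{1061} \approx -0.02639$)
$l{\left(m \right)} = - 18 m$ ($l{\left(m \right)} = 3 m \left(-1 - 5\right) = 3 m \left(-6\right) = 3 \left(- 6 m\right) = - 18 m$)
$\frac{1}{l{\left(j \right)} + H{\left(1588 \right)}} = \frac{1}{\left(-18\right) \left(- \frac{28}{1061}\right) + 4 \cdot 1588^{2}} = \frac{1}{\frac{504}{1061} + 4 \cdot 2521744} = \frac{1}{\frac{504}{1061} + 10086976} = \frac{1}{\frac{10702282040}{1061}} = \frac{1061}{10702282040}$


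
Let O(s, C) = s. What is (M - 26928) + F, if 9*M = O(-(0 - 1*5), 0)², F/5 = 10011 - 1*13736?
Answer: -409952/9 ≈ -45550.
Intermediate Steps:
F = -18625 (F = 5*(10011 - 1*13736) = 5*(10011 - 13736) = 5*(-3725) = -18625)
M = 25/9 (M = (-(0 - 1*5))²/9 = (-(0 - 5))²/9 = (-1*(-5))²/9 = (⅑)*5² = (⅑)*25 = 25/9 ≈ 2.7778)
(M - 26928) + F = (25/9 - 26928) - 18625 = -242327/9 - 18625 = -409952/9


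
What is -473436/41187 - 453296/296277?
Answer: -52979366708/4067586933 ≈ -13.025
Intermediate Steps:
-473436/41187 - 453296/296277 = -473436*1/41187 - 453296*1/296277 = -157812/13729 - 453296/296277 = -52979366708/4067586933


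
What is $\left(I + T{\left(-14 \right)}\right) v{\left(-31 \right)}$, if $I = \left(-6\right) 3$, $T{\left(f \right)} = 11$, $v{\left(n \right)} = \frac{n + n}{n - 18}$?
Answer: $- \frac{62}{7} \approx -8.8571$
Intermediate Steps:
$v{\left(n \right)} = \frac{2 n}{-18 + n}$
$I = -18$
$\left(I + T{\left(-14 \right)}\right) v{\left(-31 \right)} = \left(-18 + 11\right) 2 \left(-31\right) \frac{1}{-18 - 31} = - 7 \cdot 2 \left(-31\right) \frac{1}{-49} = - 7 \cdot 2 \left(-31\right) \left(- \frac{1}{49}\right) = \left(-7\right) \frac{62}{49} = - \frac{62}{7}$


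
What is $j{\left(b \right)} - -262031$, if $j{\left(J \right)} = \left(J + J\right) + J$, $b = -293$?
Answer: $261152$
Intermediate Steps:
$j{\left(J \right)} = 3 J$ ($j{\left(J \right)} = 2 J + J = 3 J$)
$j{\left(b \right)} - -262031 = 3 \left(-293\right) - -262031 = -879 + 262031 = 261152$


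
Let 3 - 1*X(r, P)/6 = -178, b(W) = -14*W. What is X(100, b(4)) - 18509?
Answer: -17423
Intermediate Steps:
X(r, P) = 1086 (X(r, P) = 18 - 6*(-178) = 18 + 1068 = 1086)
X(100, b(4)) - 18509 = 1086 - 18509 = -17423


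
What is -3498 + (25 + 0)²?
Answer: -2873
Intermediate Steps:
-3498 + (25 + 0)² = -3498 + 25² = -3498 + 625 = -2873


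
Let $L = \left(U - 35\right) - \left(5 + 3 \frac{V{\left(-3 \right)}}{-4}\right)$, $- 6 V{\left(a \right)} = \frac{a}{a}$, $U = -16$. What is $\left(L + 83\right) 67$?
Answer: $\frac{14405}{8} \approx 1800.6$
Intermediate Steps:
$V{\left(a \right)} = - \frac{1}{6}$ ($V{\left(a \right)} = - \frac{a \frac{1}{a}}{6} = \left(- \frac{1}{6}\right) 1 = - \frac{1}{6}$)
$L = - \frac{449}{8}$ ($L = \left(-16 - 35\right) - \left(5 + 3 \left(- \frac{1}{6 \left(-4\right)}\right)\right) = -51 - \left(5 + 3 \left(\left(- \frac{1}{6}\right) \left(- \frac{1}{4}\right)\right)\right) = -51 - \frac{41}{8} = - \frac{449}{8} \approx -56.125$)
$\left(L + 83\right) 67 = \left(- \frac{449}{8} + 83\right) 67 = \frac{215}{8} \cdot 67 = \frac{14405}{8}$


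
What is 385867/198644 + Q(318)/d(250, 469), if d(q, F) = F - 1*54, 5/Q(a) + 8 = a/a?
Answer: 223990083/115412164 ≈ 1.9408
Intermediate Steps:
Q(a) = -5/7 (Q(a) = 5/(-8 + a/a) = 5/(-8 + 1) = 5/(-7) = 5*(-⅐) = -5/7)
d(q, F) = -54 + F (d(q, F) = F - 54 = -54 + F)
385867/198644 + Q(318)/d(250, 469) = 385867/198644 - 5/(7*(-54 + 469)) = 385867*(1/198644) - 5/7/415 = 385867/198644 - 5/7*1/415 = 385867/198644 - 1/581 = 223990083/115412164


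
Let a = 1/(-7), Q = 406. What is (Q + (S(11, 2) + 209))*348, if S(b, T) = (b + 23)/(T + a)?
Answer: 2865084/13 ≈ 2.2039e+5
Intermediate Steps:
a = -⅐ ≈ -0.14286
S(b, T) = (23 + b)/(-⅐ + T) (S(b, T) = (b + 23)/(T - ⅐) = (23 + b)/(-⅐ + T))
(Q + (S(11, 2) + 209))*348 = (406 + (7*(23 + 11)/(-1 + 7*2) + 209))*348 = (406 + (7*34/(-1 + 14) + 209))*348 = (406 + (7*34/13 + 209))*348 = (406 + (7*(1/13)*34 + 209))*348 = (406 + (238/13 + 209))*348 = (406 + 2955/13)*348 = (8233/13)*348 = 2865084/13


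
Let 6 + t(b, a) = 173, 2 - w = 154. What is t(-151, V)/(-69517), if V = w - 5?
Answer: -167/69517 ≈ -0.0024023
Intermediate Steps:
w = -152 (w = 2 - 1*154 = 2 - 154 = -152)
V = -157 (V = -152 - 5 = -157)
t(b, a) = 167 (t(b, a) = -6 + 173 = 167)
t(-151, V)/(-69517) = 167/(-69517) = 167*(-1/69517) = -167/69517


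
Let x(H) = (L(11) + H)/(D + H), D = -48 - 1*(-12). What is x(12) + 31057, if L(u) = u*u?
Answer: 745235/24 ≈ 31051.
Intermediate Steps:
D = -36 (D = -48 + 12 = -36)
L(u) = u²
x(H) = (121 + H)/(-36 + H) (x(H) = (11² + H)/(-36 + H) = (121 + H)/(-36 + H))
x(12) + 31057 = (121 + 12)/(-36 + 12) + 31057 = 133/(-24) + 31057 = -1/24*133 + 31057 = -133/24 + 31057 = 745235/24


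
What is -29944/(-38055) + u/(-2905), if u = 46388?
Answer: -335661604/22109955 ≈ -15.181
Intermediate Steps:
-29944/(-38055) + u/(-2905) = -29944/(-38055) + 46388/(-2905) = -29944*(-1/38055) + 46388*(-1/2905) = 29944/38055 - 46388/2905 = -335661604/22109955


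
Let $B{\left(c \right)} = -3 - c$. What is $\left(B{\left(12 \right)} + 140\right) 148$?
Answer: $18500$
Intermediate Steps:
$\left(B{\left(12 \right)} + 140\right) 148 = \left(\left(-3 - 12\right) + 140\right) 148 = \left(-15 + 140\right) 148 = 125 \cdot 148 = 18500$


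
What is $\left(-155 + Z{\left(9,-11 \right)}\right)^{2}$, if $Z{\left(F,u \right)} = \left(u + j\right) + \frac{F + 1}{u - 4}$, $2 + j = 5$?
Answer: $\frac{241081}{9} \approx 26787.0$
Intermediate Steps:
$j = 3$ ($j = -2 + 5 = 3$)
$Z{\left(F,u \right)} = 3 + u + \frac{1 + F}{-4 + u}$ ($Z{\left(F,u \right)} = \left(u + 3\right) + \frac{F + 1}{u - 4} = \left(3 + u\right) + \frac{1 + F}{-4 + u} = 3 + u + \frac{1 + F}{-4 + u}$)
$\left(-155 + Z{\left(9,-11 \right)}\right)^{2} = \left(-155 + \frac{-11 + 9 + \left(-11\right)^{2} - -11}{-4 - 11}\right)^{2} = \left(-155 + \frac{-11 + 9 + 121 + 11}{-15}\right)^{2} = \left(-155 - \frac{26}{3}\right)^{2} = \left(- \frac{491}{3}\right)^{2} = \frac{241081}{9}$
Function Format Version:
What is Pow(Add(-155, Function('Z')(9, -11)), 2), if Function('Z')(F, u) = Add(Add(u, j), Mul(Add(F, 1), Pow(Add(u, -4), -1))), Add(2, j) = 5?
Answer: Rational(241081, 9) ≈ 26787.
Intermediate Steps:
j = 3 (j = Add(-2, 5) = 3)
Function('Z')(F, u) = Add(3, u, Mul(Pow(Add(-4, u), -1), Add(1, F))) (Function('Z')(F, u) = Add(Add(u, 3), Mul(Add(F, 1), Pow(Add(u, -4), -1))) = Add(Add(3, u), Mul(Add(1, F), Pow(Add(-4, u), -1))) = Add(Add(3, u), Mul(Pow(Add(-4, u), -1), Add(1, F))) = Add(3, u, Mul(Pow(Add(-4, u), -1), Add(1, F))))
Pow(Add(-155, Function('Z')(9, -11)), 2) = Pow(Add(-155, Mul(Pow(Add(-4, -11), -1), Add(-11, 9, Pow(-11, 2), Mul(-1, -11)))), 2) = Pow(Add(-155, Mul(Pow(-15, -1), Add(-11, 9, 121, 11))), 2) = Pow(Add(-155, Mul(Rational(-1, 15), 130)), 2) = Pow(Add(-155, Rational(-26, 3)), 2) = Pow(Rational(-491, 3), 2) = Rational(241081, 9)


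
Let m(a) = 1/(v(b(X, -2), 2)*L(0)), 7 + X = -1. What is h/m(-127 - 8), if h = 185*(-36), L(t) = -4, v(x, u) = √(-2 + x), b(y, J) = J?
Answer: 53280*I ≈ 53280.0*I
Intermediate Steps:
X = -8 (X = -7 - 1 = -8)
m(a) = I/8 (m(a) = 1/(√(-2 - 2)*(-4)) = 1/(√(-4)*(-4)) = 1/((2*I)*(-4)) = 1/(-8*I) = I/8)
h = -6660
h/m(-127 - 8) = -6660*(-8*I) = -(-53280)*I = 53280*I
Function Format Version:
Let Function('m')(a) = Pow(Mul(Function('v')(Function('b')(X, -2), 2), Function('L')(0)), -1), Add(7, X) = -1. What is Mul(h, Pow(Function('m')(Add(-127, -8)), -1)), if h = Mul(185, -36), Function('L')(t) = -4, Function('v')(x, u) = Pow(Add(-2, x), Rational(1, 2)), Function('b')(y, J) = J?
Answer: Mul(53280, I) ≈ Mul(53280., I)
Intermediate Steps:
X = -8 (X = Add(-7, -1) = -8)
Function('m')(a) = Mul(Rational(1, 8), I) (Function('m')(a) = Pow(Mul(Pow(Add(-2, -2), Rational(1, 2)), -4), -1) = Pow(Mul(Pow(-4, Rational(1, 2)), -4), -1) = Pow(Mul(Mul(2, I), -4), -1) = Pow(Mul(-8, I), -1) = Mul(Rational(1, 8), I))
h = -6660
Mul(h, Pow(Function('m')(Add(-127, -8)), -1)) = Mul(-6660, Pow(Mul(Rational(1, 8), I), -1)) = Mul(-6660, Mul(-8, I)) = Mul(53280, I)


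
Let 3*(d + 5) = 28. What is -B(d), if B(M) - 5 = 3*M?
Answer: -18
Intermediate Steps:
d = 13/3 (d = -5 + (⅓)*28 = -5 + 28/3 = 13/3 ≈ 4.3333)
B(M) = 5 + 3*M
-B(d) = -(5 + 3*(13/3)) = -(5 + 13) = -1*18 = -18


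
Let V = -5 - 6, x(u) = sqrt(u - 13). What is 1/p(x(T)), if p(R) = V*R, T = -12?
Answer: I/55 ≈ 0.018182*I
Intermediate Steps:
x(u) = sqrt(-13 + u)
V = -11
p(R) = -11*R
1/p(x(T)) = 1/(-11*sqrt(-13 - 12)) = 1/(-55*I) = I/55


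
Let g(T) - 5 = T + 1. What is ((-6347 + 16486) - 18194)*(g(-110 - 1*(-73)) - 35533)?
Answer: 286468020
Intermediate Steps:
g(T) = 6 + T (g(T) = 5 + (T + 1) = 5 + (1 + T) = 6 + T)
((-6347 + 16486) - 18194)*(g(-110 - 1*(-73)) - 35533) = ((-6347 + 16486) - 18194)*((6 + (-110 - 1*(-73))) - 35533) = (10139 - 18194)*((6 + (-110 + 73)) - 35533) = -8055*((6 - 37) - 35533) = -8055*(-31 - 35533) = -8055*(-35564) = 286468020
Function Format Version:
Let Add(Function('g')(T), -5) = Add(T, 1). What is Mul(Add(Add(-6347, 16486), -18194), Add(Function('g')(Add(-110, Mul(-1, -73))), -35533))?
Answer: 286468020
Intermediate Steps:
Function('g')(T) = Add(6, T) (Function('g')(T) = Add(5, Add(T, 1)) = Add(5, Add(1, T)) = Add(6, T))
Mul(Add(Add(-6347, 16486), -18194), Add(Function('g')(Add(-110, Mul(-1, -73))), -35533)) = Mul(Add(Add(-6347, 16486), -18194), Add(Add(6, Add(-110, Mul(-1, -73))), -35533)) = Mul(Add(10139, -18194), Add(Add(6, Add(-110, 73)), -35533)) = Mul(-8055, Add(Add(6, -37), -35533)) = Mul(-8055, Add(-31, -35533)) = Mul(-8055, -35564) = 286468020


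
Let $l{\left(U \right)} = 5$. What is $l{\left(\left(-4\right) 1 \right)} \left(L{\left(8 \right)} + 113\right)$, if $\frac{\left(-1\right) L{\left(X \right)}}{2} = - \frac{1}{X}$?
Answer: $\frac{2265}{4} \approx 566.25$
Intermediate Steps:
$L{\left(X \right)} = \frac{2}{X}$ ($L{\left(X \right)} = - 2 \left(- \frac{1}{X}\right) = \frac{2}{X}$)
$l{\left(\left(-4\right) 1 \right)} \left(L{\left(8 \right)} + 113\right) = 5 \left(\frac{2}{8} + 113\right) = 5 \left(2 \cdot \frac{1}{8} + 113\right) = 5 \left(\frac{1}{4} + 113\right) = 5 \cdot \frac{453}{4} = \frac{2265}{4}$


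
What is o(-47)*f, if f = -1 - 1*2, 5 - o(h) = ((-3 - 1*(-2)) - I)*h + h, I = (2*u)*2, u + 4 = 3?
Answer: -579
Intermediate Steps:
u = -1 (u = -4 + 3 = -1)
I = -4 (I = (2*(-1))*2 = -2*2 = -4)
o(h) = 5 - 4*h (o(h) = 5 - (((-3 - 1*(-2)) - 1*(-4))*h + h) = 5 - (((-3 + 2) + 4)*h + h) = 5 - ((-1 + 4)*h + h) = 5 - (3*h + h) = 5 - 4*h)
f = -3 (f = -1 - 2 = -3)
o(-47)*f = (5 - 4*(-47))*(-3) = (5 + 188)*(-3) = 193*(-3) = -579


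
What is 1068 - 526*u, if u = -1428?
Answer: 752196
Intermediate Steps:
1068 - 526*u = 1068 - 526*(-1428) = 1068 + 751128 = 752196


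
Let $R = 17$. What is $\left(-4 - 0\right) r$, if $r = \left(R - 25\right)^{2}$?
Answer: $-256$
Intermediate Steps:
$r = 64$ ($r = \left(17 - 25\right)^{2} = \left(-8\right)^{2} = 64$)
$\left(-4 - 0\right) r = \left(-4 - 0\right) 64 = \left(-4 + 0\right) 64 = \left(-4\right) 64 = -256$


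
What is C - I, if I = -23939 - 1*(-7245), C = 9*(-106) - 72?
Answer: 15668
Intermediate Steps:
C = -1026 (C = -954 - 72 = -1026)
I = -16694 (I = -23939 + 7245 = -16694)
C - I = -1026 - 1*(-16694) = -1026 + 16694 = 15668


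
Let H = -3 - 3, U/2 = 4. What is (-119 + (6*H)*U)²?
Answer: 165649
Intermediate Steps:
U = 8 (U = 2*4 = 8)
H = -6
(-119 + (6*H)*U)² = (-119 + (6*(-6))*8)² = (-119 - 36*8)² = (-119 - 288)² = (-407)² = 165649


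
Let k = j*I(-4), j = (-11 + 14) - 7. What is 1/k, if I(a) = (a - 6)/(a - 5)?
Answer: -9/40 ≈ -0.22500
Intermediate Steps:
I(a) = (-6 + a)/(-5 + a)
j = -4 (j = 3 - 7 = -4)
k = -40/9 (k = -4*(-6 - 4)/(-5 - 4) = -4*(-10)/(-9) = -(-4)*(-10)/9 = -4*10/9 = -40/9 ≈ -4.4444)
1/k = 1/(-40/9) = -9/40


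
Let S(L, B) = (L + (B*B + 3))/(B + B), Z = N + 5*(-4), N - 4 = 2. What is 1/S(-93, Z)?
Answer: -14/53 ≈ -0.26415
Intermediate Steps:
N = 6 (N = 4 + 2 = 6)
Z = -14 (Z = 6 + 5*(-4) = 6 - 20 = -14)
S(L, B) = (3 + L + B**2)/(2*B) (S(L, B) = (L + (B**2 + 3))/((2*B)) = (L + (3 + B**2))*(1/(2*B)) = (3 + L + B**2)*(1/(2*B)) = (3 + L + B**2)/(2*B))
1/S(-93, Z) = 1/((1/2)*(3 - 93 + (-14)**2)/(-14)) = 1/((1/2)*(-1/14)*(3 - 93 + 196)) = 1/((1/2)*(-1/14)*106) = 1/(-53/14) = -14/53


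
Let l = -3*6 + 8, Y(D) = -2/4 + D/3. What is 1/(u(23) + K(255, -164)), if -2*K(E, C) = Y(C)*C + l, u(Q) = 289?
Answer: -3/12689 ≈ -0.00023643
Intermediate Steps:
Y(D) = -1/2 + D/3 (Y(D) = -2*1/4 + D*(1/3) = -1/2 + D/3)
l = -10 (l = -18 + 8 = -10)
K(E, C) = 5 - C*(-1/2 + C/3)/2 (K(E, C) = -((-1/2 + C/3)*C - 10)/2 = -(C*(-1/2 + C/3) - 10)/2 = -(-10 + C*(-1/2 + C/3))/2 = 5 - C*(-1/2 + C/3)/2)
1/(u(23) + K(255, -164)) = 1/(289 + (5 - 1/12*(-164)*(-3 + 2*(-164)))) = 1/(289 + (5 - 1/12*(-164)*(-3 - 328))) = 1/(289 + (5 - 1/12*(-164)*(-331))) = 1/(289 + (5 - 13571/3)) = 1/(289 - 13556/3) = 1/(-12689/3) = -3/12689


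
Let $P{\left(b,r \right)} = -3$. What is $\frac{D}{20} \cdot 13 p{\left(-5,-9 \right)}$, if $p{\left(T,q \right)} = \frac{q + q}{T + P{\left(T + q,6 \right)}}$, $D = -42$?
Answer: $- \frac{2457}{40} \approx -61.425$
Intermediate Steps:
$p{\left(T,q \right)} = \frac{2 q}{-3 + T}$ ($p{\left(T,q \right)} = \frac{q + q}{T - 3} = \frac{2 q}{-3 + T}$)
$\frac{D}{20} \cdot 13 p{\left(-5,-9 \right)} = - \frac{42}{20} \cdot 13 \cdot 2 \left(-9\right) \frac{1}{-3 - 5} = \left(-42\right) \frac{1}{20} \cdot 13 \cdot 2 \left(-9\right) \frac{1}{-8} = \left(- \frac{21}{10}\right) 13 \cdot 2 \left(-9\right) \left(- \frac{1}{8}\right) = \left(- \frac{273}{10}\right) \frac{9}{4} = - \frac{2457}{40}$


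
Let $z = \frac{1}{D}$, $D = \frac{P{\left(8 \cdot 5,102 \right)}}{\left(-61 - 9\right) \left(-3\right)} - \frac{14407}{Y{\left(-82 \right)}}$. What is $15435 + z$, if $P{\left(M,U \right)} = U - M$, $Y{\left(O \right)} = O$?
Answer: $\frac{23388309105}{1515277} \approx 15435.0$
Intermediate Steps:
$D = \frac{1515277}{8610}$ ($D = \frac{102 - 8 \cdot 5}{\left(-61 - 9\right) \left(-3\right)} - \frac{14407}{-82} = \frac{102 - 40}{\left(-70\right) \left(-3\right)} - - \frac{14407}{82} = \frac{102 - 40}{210} + \frac{14407}{82} = 62 \cdot \frac{1}{210} + \frac{14407}{82} = \frac{31}{105} + \frac{14407}{82} = \frac{1515277}{8610} \approx 175.99$)
$z = \frac{8610}{1515277}$ ($z = \frac{1}{\frac{1515277}{8610}} = \frac{8610}{1515277} \approx 0.0056821$)
$15435 + z = 15435 + \frac{8610}{1515277} = \frac{23388309105}{1515277}$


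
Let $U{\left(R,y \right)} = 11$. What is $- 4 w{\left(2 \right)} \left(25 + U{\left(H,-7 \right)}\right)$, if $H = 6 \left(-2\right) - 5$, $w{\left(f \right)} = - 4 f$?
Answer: $1152$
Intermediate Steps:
$H = -17$ ($H = -12 - 5 = -17$)
$- 4 w{\left(2 \right)} \left(25 + U{\left(H,-7 \right)}\right) = - 4 \left(\left(-4\right) 2\right) \left(25 + 11\right) = \left(-4\right) \left(-8\right) 36 = 32 \cdot 36 = 1152$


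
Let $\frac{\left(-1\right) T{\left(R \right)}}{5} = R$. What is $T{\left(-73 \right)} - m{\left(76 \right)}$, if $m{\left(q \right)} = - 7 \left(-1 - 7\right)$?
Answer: $309$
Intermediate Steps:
$m{\left(q \right)} = 56$ ($m{\left(q \right)} = \left(-7\right) \left(-8\right) = 56$)
$T{\left(R \right)} = - 5 R$
$T{\left(-73 \right)} - m{\left(76 \right)} = \left(-5\right) \left(-73\right) - 56 = 365 - 56 = 309$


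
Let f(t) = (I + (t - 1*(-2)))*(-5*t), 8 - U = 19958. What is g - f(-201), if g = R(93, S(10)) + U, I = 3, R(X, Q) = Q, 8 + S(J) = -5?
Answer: 177017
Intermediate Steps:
S(J) = -13 (S(J) = -8 - 5 = -13)
U = -19950 (U = 8 - 1*19958 = 8 - 19958 = -19950)
f(t) = -5*t*(5 + t) (f(t) = (3 + (t - 1*(-2)))*(-5*t) = (3 + (t + 2))*(-5*t) = (3 + (2 + t))*(-5*t) = (5 + t)*(-5*t) = -5*t*(5 + t))
g = -19963 (g = -13 - 19950 = -19963)
g - f(-201) = -19963 - (-5)*(-201)*(5 - 201) = -19963 - (-5)*(-201)*(-196) = -19963 - 1*(-196980) = -19963 + 196980 = 177017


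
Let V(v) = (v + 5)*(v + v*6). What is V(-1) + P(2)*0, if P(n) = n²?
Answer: -28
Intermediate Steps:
V(v) = 7*v*(5 + v) (V(v) = (5 + v)*(v + 6*v) = (5 + v)*(7*v) = 7*v*(5 + v))
V(-1) + P(2)*0 = 7*(-1)*(5 - 1) + 2²*0 = 7*(-1)*4 + 4*0 = -28 + 0 = -28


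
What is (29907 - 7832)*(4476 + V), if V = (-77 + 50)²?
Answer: 114900375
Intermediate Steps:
V = 729 (V = (-27)² = 729)
(29907 - 7832)*(4476 + V) = (29907 - 7832)*(4476 + 729) = 22075*5205 = 114900375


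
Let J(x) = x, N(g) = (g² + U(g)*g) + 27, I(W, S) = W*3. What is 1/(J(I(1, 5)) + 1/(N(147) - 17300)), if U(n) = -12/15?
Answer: 21092/63281 ≈ 0.33331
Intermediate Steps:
I(W, S) = 3*W
U(n) = -⅘ (U(n) = -12*1/15 = -⅘)
N(g) = 27 + g² - 4*g/5 (N(g) = (g² - 4*g/5) + 27 = 27 + g² - 4*g/5)
1/(J(I(1, 5)) + 1/(N(147) - 17300)) = 1/(3*1 + 1/((27 + 147² - ⅘*147) - 17300)) = 1/(3 + 1/((27 + 21609 - 588/5) - 17300)) = 1/(3 + 1/(107592/5 - 17300)) = 1/(3 + 1/(21092/5)) = 1/(3 + 5/21092) = 1/(63281/21092) = 21092/63281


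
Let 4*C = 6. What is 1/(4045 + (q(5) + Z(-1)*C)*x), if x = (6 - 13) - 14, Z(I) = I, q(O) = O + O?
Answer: 2/7733 ≈ 0.00025863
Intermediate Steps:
C = 3/2 (C = (¼)*6 = 3/2 ≈ 1.5000)
q(O) = 2*O
x = -21 (x = -7 - 14 = -21)
1/(4045 + (q(5) + Z(-1)*C)*x) = 1/(4045 + (2*5 - 1*3/2)*(-21)) = 1/(4045 + (10 - 3/2)*(-21)) = 1/(4045 + (17/2)*(-21)) = 1/(4045 - 357/2) = 1/(7733/2) = 2/7733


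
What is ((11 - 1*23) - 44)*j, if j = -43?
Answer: 2408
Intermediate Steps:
((11 - 1*23) - 44)*j = ((11 - 1*23) - 44)*(-43) = ((11 - 23) - 44)*(-43) = (-12 - 44)*(-43) = -56*(-43) = 2408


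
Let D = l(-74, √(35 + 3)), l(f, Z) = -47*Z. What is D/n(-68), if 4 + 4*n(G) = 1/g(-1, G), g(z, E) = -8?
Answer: 1504*√38/33 ≈ 280.95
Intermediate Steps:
n(G) = -33/32 (n(G) = -1 + (¼)/(-8) = -1 + (¼)*(-⅛) = -1 - 1/32 = -33/32)
D = -47*√38 (D = -47*√(35 + 3) = -47*√38 ≈ -289.73)
D/n(-68) = (-47*√38)/(-33/32) = -47*√38*(-32/33) = 1504*√38/33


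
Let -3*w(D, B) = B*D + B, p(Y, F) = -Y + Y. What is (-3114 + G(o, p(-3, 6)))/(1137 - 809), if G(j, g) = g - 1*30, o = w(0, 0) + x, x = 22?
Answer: -393/41 ≈ -9.5854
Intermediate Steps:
p(Y, F) = 0
w(D, B) = -B/3 - B*D/3 (w(D, B) = -(B*D + B)/3 = -(B + B*D)/3 = -B/3 - B*D/3)
o = 22 (o = -⅓*0*(1 + 0) + 22 = -⅓*0*1 + 22 = 0 + 22 = 22)
G(j, g) = -30 + g (G(j, g) = g - 30 = -30 + g)
(-3114 + G(o, p(-3, 6)))/(1137 - 809) = (-3114 + (-30 + 0))/(1137 - 809) = (-3114 - 30)/328 = -3144*1/328 = -393/41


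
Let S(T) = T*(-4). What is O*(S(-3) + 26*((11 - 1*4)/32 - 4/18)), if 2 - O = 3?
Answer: -1715/144 ≈ -11.910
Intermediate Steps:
O = -1 (O = 2 - 1*3 = 2 - 3 = -1)
S(T) = -4*T
O*(S(-3) + 26*((11 - 1*4)/32 - 4/18)) = -(-4*(-3) + 26*((11 - 1*4)/32 - 4/18)) = -(12 + 26*((11 - 4)*(1/32) - 4*1/18)) = -(12 + 26*(7*(1/32) - 2/9)) = -(12 + 26*(7/32 - 2/9)) = -(12 + 26*(-1/288)) = -(12 - 13/144) = -1*1715/144 = -1715/144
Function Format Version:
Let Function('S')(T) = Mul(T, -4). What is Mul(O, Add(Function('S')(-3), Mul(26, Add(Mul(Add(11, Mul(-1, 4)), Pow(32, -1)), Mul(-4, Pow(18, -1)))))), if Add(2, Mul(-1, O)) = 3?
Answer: Rational(-1715, 144) ≈ -11.910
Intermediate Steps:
O = -1 (O = Add(2, Mul(-1, 3)) = Add(2, -3) = -1)
Function('S')(T) = Mul(-4, T)
Mul(O, Add(Function('S')(-3), Mul(26, Add(Mul(Add(11, Mul(-1, 4)), Pow(32, -1)), Mul(-4, Pow(18, -1)))))) = Mul(-1, Add(Mul(-4, -3), Mul(26, Add(Mul(Add(11, Mul(-1, 4)), Pow(32, -1)), Mul(-4, Pow(18, -1)))))) = Mul(-1, Add(12, Mul(26, Add(Mul(Add(11, -4), Rational(1, 32)), Mul(-4, Rational(1, 18)))))) = Mul(-1, Add(12, Mul(26, Add(Mul(7, Rational(1, 32)), Rational(-2, 9))))) = Mul(-1, Add(12, Mul(26, Add(Rational(7, 32), Rational(-2, 9))))) = Mul(-1, Add(12, Mul(26, Rational(-1, 288)))) = Mul(-1, Add(12, Rational(-13, 144))) = Mul(-1, Rational(1715, 144)) = Rational(-1715, 144)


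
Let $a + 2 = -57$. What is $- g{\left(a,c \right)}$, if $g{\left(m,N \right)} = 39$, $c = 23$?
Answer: $-39$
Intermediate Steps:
$a = -59$ ($a = -2 - 57 = -59$)
$- g{\left(a,c \right)} = \left(-1\right) 39 = -39$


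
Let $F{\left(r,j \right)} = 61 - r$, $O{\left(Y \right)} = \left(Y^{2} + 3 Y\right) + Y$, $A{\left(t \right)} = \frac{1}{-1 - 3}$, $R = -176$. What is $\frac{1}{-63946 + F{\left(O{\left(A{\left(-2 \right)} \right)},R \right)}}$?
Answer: $- \frac{16}{1022145} \approx -1.5653 \cdot 10^{-5}$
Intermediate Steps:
$A{\left(t \right)} = - \frac{1}{4}$ ($A{\left(t \right)} = \frac{1}{-4} = - \frac{1}{4}$)
$O{\left(Y \right)} = Y^{2} + 4 Y$
$\frac{1}{-63946 + F{\left(O{\left(A{\left(-2 \right)} \right)},R \right)}} = \frac{1}{-63946 + \left(61 - - \frac{4 - \frac{1}{4}}{4}\right)} = \frac{1}{-63946 + \left(61 - \left(- \frac{1}{4}\right) \frac{15}{4}\right)} = \frac{1}{-63946 + \left(61 - - \frac{15}{16}\right)} = \frac{1}{-63946 + \left(61 + \frac{15}{16}\right)} = \frac{1}{-63946 + \frac{991}{16}} = \frac{1}{- \frac{1022145}{16}} = - \frac{16}{1022145}$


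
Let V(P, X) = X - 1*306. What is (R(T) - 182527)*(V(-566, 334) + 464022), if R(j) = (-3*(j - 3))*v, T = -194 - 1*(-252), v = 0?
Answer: -84701654350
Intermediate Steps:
T = 58 (T = -194 + 252 = 58)
R(j) = 0 (R(j) = -3*(j - 3)*0 = -3*(-3 + j)*0 = (9 - 3*j)*0 = 0)
V(P, X) = -306 + X (V(P, X) = X - 306 = -306 + X)
(R(T) - 182527)*(V(-566, 334) + 464022) = (0 - 182527)*((-306 + 334) + 464022) = -182527*(28 + 464022) = -182527*464050 = -84701654350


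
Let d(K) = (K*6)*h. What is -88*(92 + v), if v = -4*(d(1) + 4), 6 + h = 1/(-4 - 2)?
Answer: -19712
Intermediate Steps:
h = -37/6 (h = -6 + 1/(-4 - 2) = -6 + 1/(-6) = -6 - ⅙ = -37/6 ≈ -6.1667)
d(K) = -37*K (d(K) = (K*6)*(-37/6) = (6*K)*(-37/6) = -37*K)
v = 132 (v = -4*(-37*1 + 4) = -4*(-37 + 4) = -4*(-33) = 132)
-88*(92 + v) = -88*(92 + 132) = -88*224 = -19712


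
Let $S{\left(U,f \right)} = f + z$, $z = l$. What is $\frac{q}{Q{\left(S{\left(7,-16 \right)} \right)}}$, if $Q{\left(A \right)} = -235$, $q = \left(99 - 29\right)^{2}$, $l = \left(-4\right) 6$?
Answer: $- \frac{980}{47} \approx -20.851$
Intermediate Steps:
$l = -24$
$z = -24$
$S{\left(U,f \right)} = -24 + f$ ($S{\left(U,f \right)} = f - 24 = -24 + f$)
$q = 4900$ ($q = 70^{2} = 4900$)
$\frac{q}{Q{\left(S{\left(7,-16 \right)} \right)}} = \frac{4900}{-235} = 4900 \left(- \frac{1}{235}\right) = - \frac{980}{47}$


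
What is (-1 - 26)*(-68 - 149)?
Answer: 5859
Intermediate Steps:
(-1 - 26)*(-68 - 149) = -27*(-217) = 5859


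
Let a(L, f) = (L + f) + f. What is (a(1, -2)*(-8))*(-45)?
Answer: -1080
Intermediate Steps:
a(L, f) = L + 2*f
(a(1, -2)*(-8))*(-45) = ((1 + 2*(-2))*(-8))*(-45) = ((1 - 4)*(-8))*(-45) = -3*(-8)*(-45) = 24*(-45) = -1080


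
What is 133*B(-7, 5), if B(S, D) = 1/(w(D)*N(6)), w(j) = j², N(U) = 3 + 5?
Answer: 133/200 ≈ 0.66500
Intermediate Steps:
N(U) = 8
B(S, D) = 1/(8*D²) (B(S, D) = 1/(D²*8) = 1/(8*D²))
133*B(-7, 5) = 133*((⅛)/5²) = 133*((⅛)*(1/25)) = 133*(1/200) = 133/200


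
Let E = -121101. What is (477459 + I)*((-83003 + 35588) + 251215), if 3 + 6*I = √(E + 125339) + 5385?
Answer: 97488952800 + 101900*√4238/3 ≈ 9.7491e+10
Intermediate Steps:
I = 897 + √4238/6 (I = -½ + (√(-121101 + 125339) + 5385)/6 = -½ + (√4238 + 5385)/6 = -½ + (5385 + √4238)/6 = -½ + (1795/2 + √4238/6) = 897 + √4238/6 ≈ 907.85)
(477459 + I)*((-83003 + 35588) + 251215) = (477459 + (897 + √4238/6))*((-83003 + 35588) + 251215) = (478356 + √4238/6)*(-47415 + 251215) = (478356 + √4238/6)*203800 = 97488952800 + 101900*√4238/3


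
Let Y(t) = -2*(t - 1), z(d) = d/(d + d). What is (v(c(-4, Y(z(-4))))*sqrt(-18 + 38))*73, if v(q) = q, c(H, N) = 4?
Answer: 584*sqrt(5) ≈ 1305.9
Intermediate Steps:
z(d) = 1/2 (z(d) = d/((2*d)) = d*(1/(2*d)) = 1/2)
Y(t) = 2 - 2*t (Y(t) = -2*(-1 + t) = 2 - 2*t)
(v(c(-4, Y(z(-4))))*sqrt(-18 + 38))*73 = (4*sqrt(-18 + 38))*73 = (4*sqrt(20))*73 = (4*(2*sqrt(5)))*73 = (8*sqrt(5))*73 = 584*sqrt(5)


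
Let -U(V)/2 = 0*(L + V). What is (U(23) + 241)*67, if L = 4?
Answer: 16147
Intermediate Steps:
U(V) = 0 (U(V) = -0*(4 + V) = -2*0 = 0)
(U(23) + 241)*67 = (0 + 241)*67 = 241*67 = 16147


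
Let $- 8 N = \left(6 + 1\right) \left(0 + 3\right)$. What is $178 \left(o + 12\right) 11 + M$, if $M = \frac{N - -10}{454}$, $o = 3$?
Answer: $\frac{106671899}{3632} \approx 29370.0$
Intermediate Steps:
$N = - \frac{21}{8}$ ($N = - \frac{\left(6 + 1\right) \left(0 + 3\right)}{8} = - \frac{7 \cdot 3}{8} = \left(- \frac{1}{8}\right) 21 = - \frac{21}{8} \approx -2.625$)
$M = \frac{59}{3632}$ ($M = \frac{- \frac{21}{8} - -10}{454} = \left(- \frac{21}{8} + 10\right) \frac{1}{454} = \frac{59}{8} \cdot \frac{1}{454} = \frac{59}{3632} \approx 0.016245$)
$178 \left(o + 12\right) 11 + M = 178 \left(3 + 12\right) 11 + \frac{59}{3632} = 178 \cdot 15 \cdot 11 + \frac{59}{3632} = 178 \cdot 165 + \frac{59}{3632} = 29370 + \frac{59}{3632} = \frac{106671899}{3632}$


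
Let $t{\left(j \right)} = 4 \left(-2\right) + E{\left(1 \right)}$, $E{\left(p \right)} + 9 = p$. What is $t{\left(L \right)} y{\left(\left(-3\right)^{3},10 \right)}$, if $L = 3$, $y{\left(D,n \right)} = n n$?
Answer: $-1600$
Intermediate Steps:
$E{\left(p \right)} = -9 + p$
$y{\left(D,n \right)} = n^{2}$
$t{\left(j \right)} = -16$ ($t{\left(j \right)} = 4 \left(-2\right) + \left(-9 + 1\right) = -8 - 8 = -16$)
$t{\left(L \right)} y{\left(\left(-3\right)^{3},10 \right)} = - 16 \cdot 10^{2} = \left(-16\right) 100 = -1600$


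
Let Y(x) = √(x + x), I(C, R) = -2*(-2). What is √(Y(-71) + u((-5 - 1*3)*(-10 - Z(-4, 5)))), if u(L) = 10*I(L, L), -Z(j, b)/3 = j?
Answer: √(40 + I*√142) ≈ 6.3929 + 0.93201*I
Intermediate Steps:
I(C, R) = 4
Z(j, b) = -3*j
Y(x) = √2*√x (Y(x) = √(2*x) = √2*√x)
u(L) = 40 (u(L) = 10*4 = 40)
√(Y(-71) + u((-5 - 1*3)*(-10 - Z(-4, 5)))) = √(√2*√(-71) + 40) = √(√2*(I*√71) + 40) = √(I*√142 + 40) = √(40 + I*√142)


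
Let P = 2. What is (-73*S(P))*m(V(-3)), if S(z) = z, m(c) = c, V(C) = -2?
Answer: 292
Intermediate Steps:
(-73*S(P))*m(V(-3)) = -73*2*(-2) = -146*(-2) = 292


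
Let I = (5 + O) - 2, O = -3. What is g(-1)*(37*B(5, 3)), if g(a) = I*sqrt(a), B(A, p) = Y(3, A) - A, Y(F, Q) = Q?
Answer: 0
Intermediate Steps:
B(A, p) = 0 (B(A, p) = A - A = 0)
I = 0 (I = (5 - 3) - 2 = 2 - 2 = 0)
g(a) = 0 (g(a) = 0*sqrt(a) = 0)
g(-1)*(37*B(5, 3)) = 0*(37*0) = 0*0 = 0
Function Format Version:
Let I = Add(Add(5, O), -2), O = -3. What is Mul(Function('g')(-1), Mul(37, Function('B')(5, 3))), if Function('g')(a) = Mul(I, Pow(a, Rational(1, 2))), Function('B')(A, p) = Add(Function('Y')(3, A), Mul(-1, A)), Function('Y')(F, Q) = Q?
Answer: 0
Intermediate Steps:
Function('B')(A, p) = 0 (Function('B')(A, p) = Add(A, Mul(-1, A)) = 0)
I = 0 (I = Add(Add(5, -3), -2) = Add(2, -2) = 0)
Function('g')(a) = 0 (Function('g')(a) = Mul(0, Pow(a, Rational(1, 2))) = 0)
Mul(Function('g')(-1), Mul(37, Function('B')(5, 3))) = Mul(0, Mul(37, 0)) = Mul(0, 0) = 0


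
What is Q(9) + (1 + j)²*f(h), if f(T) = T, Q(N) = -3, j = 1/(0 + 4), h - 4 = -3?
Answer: -23/16 ≈ -1.4375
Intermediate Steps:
h = 1 (h = 4 - 3 = 1)
j = ¼ (j = 1/4 = ¼ ≈ 0.25000)
Q(9) + (1 + j)²*f(h) = -3 + (1 + ¼)²*1 = -3 + (5/4)²*1 = -3 + (25/16)*1 = -3 + 25/16 = -23/16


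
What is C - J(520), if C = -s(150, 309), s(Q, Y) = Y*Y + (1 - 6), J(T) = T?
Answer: -95996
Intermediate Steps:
s(Q, Y) = -5 + Y**2 (s(Q, Y) = Y**2 - 5 = -5 + Y**2)
C = -95476 (C = -(-5 + 309**2) = -(-5 + 95481) = -1*95476 = -95476)
C - J(520) = -95476 - 1*520 = -95476 - 520 = -95996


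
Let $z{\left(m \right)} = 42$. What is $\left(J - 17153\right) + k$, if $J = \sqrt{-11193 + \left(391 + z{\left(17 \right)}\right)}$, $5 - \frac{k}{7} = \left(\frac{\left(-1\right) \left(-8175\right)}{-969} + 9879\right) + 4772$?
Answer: $- \frac{38635950}{323} + 2 i \sqrt{2690} \approx -1.1962 \cdot 10^{5} + 103.73 i$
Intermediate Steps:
$k = - \frac{33095531}{323}$ ($k = 35 - 7 \left(\left(\frac{\left(-1\right) \left(-8175\right)}{-969} + 9879\right) + 4772\right) = 35 - 7 \left(\left(8175 \left(- \frac{1}{969}\right) + 9879\right) + 4772\right) = 35 - 7 \left(\left(- \frac{2725}{323} + 9879\right) + 4772\right) = 35 - 7 \left(\frac{3188192}{323} + 4772\right) = 35 - \frac{33106836}{323} = - \frac{33095531}{323} \approx -1.0246 \cdot 10^{5}$)
$J = 2 i \sqrt{2690}$ ($J = \sqrt{-11193 + \left(391 + 42\right)} = \sqrt{-11193 + 433} = \sqrt{-10760} = 2 i \sqrt{2690} \approx 103.73 i$)
$\left(J - 17153\right) + k = \left(2 i \sqrt{2690} - 17153\right) - \frac{33095531}{323} = \left(-17153 + 2 i \sqrt{2690}\right) - \frac{33095531}{323} = - \frac{38635950}{323} + 2 i \sqrt{2690}$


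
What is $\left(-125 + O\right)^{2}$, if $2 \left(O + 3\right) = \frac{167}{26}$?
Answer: $\frac{42107121}{2704} \approx 15572.0$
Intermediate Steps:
$O = \frac{11}{52}$ ($O = -3 + \frac{167 \cdot \frac{1}{26}}{2} = -3 + \frac{1}{2} \cdot \frac{167}{26} = -3 + \frac{167}{52} = \frac{11}{52} \approx 0.21154$)
$\left(-125 + O\right)^{2} = \left(-125 + \frac{11}{52}\right)^{2} = \left(- \frac{6489}{52}\right)^{2} = \frac{42107121}{2704}$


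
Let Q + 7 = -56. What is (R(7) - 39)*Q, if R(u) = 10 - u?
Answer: 2268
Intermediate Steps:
Q = -63 (Q = -7 - 56 = -63)
(R(7) - 39)*Q = ((10 - 1*7) - 39)*(-63) = ((10 - 7) - 39)*(-63) = (3 - 39)*(-63) = -36*(-63) = 2268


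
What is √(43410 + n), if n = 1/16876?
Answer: √3090785232259/8438 ≈ 208.35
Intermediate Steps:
n = 1/16876 ≈ 5.9256e-5
√(43410 + n) = √(43410 + 1/16876) = √(732587161/16876) = √3090785232259/8438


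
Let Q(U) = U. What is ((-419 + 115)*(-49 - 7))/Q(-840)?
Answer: -304/15 ≈ -20.267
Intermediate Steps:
((-419 + 115)*(-49 - 7))/Q(-840) = ((-419 + 115)*(-49 - 7))/(-840) = -304*(-56)*(-1/840) = 17024*(-1/840) = -304/15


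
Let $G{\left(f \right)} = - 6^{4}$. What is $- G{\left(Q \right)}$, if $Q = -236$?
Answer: $1296$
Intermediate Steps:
$G{\left(f \right)} = -1296$ ($G{\left(f \right)} = \left(-1\right) 1296 = -1296$)
$- G{\left(Q \right)} = \left(-1\right) \left(-1296\right) = 1296$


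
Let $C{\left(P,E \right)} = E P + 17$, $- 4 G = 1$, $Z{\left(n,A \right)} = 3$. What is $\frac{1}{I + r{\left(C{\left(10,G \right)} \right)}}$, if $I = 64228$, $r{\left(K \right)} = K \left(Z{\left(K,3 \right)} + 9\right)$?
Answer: $\frac{1}{64402} \approx 1.5527 \cdot 10^{-5}$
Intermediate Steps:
$G = - \frac{1}{4}$ ($G = \left(- \frac{1}{4}\right) 1 = - \frac{1}{4} \approx -0.25$)
$C{\left(P,E \right)} = 17 + E P$
$r{\left(K \right)} = 12 K$ ($r{\left(K \right)} = K \left(3 + 9\right) = K 12 = 12 K$)
$\frac{1}{I + r{\left(C{\left(10,G \right)} \right)}} = \frac{1}{64228 + 12 \left(17 - \frac{5}{2}\right)} = \frac{1}{64228 + 12 \cdot \frac{29}{2}} = \frac{1}{64228 + 174} = \frac{1}{64402}$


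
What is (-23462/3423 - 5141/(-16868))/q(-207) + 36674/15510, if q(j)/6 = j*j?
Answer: 8248445303626169/3488432267912760 ≈ 2.3645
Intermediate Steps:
q(j) = 6*j**2 (q(j) = 6*(j*j) = 6*j**2)
(-23462/3423 - 5141/(-16868))/q(-207) + 36674/15510 = (-23462/3423 - 5141/(-16868))/((6*(-207)**2)) + 36674/15510 = (-23462*1/3423 - 5141*(-1/16868))/((6*42849)) + 36674*(1/15510) = (-23462/3423 + 5141/16868)/257094 + 1667/705 = -378159373/57739164*1/257094 + 1667/705 = -378159373/14844392629416 + 1667/705 = 8248445303626169/3488432267912760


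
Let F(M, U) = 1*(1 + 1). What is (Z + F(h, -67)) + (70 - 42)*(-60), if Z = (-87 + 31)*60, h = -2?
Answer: -5038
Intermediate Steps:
F(M, U) = 2 (F(M, U) = 1*2 = 2)
Z = -3360 (Z = -56*60 = -3360)
(Z + F(h, -67)) + (70 - 42)*(-60) = (-3360 + 2) + (70 - 42)*(-60) = -3358 + 28*(-60) = -3358 - 1680 = -5038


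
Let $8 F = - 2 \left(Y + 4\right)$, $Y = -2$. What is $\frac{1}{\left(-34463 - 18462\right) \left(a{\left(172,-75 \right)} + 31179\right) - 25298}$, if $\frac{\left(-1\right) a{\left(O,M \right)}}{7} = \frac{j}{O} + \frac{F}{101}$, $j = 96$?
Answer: $- \frac{8686}{14331630128503} \approx -6.0607 \cdot 10^{-10}$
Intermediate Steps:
$F = - \frac{1}{2}$ ($F = \frac{\left(-2\right) \left(-2 + 4\right)}{8} = \frac{\left(-2\right) 2}{8} = \frac{1}{8} \left(-4\right) = - \frac{1}{2} \approx -0.5$)
$a{\left(O,M \right)} = \frac{7}{202} - \frac{672}{O}$ ($a{\left(O,M \right)} = - 7 \left(\frac{96}{O} - \frac{1}{2 \cdot 101}\right) = - 7 \left(\frac{96}{O} - \frac{1}{202}\right) = - 7 \left(- \frac{1}{202} + \frac{96}{O}\right) = \frac{7}{202} - \frac{672}{O}$)
$\frac{1}{\left(-34463 - 18462\right) \left(a{\left(172,-75 \right)} + 31179\right) - 25298} = \frac{1}{\left(-34463 - 18462\right) \left(\left(\frac{7}{202} - \frac{672}{172}\right) + 31179\right) - 25298} = \frac{1}{- 52925 \left(\left(\frac{7}{202} - \frac{168}{43}\right) + 31179\right) - 25298} = \frac{1}{- 52925 \left(- \frac{33635}{8686} + 31179\right) - 25298} = \frac{1}{\left(-52925\right) \frac{270787159}{8686} - 25298} = \frac{1}{- \frac{14331410390075}{8686} - 25298} = \frac{1}{- \frac{14331630128503}{8686}} = - \frac{8686}{14331630128503}$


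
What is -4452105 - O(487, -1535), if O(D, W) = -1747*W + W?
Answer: -7132215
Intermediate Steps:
O(D, W) = -1746*W
-4452105 - O(487, -1535) = -4452105 - (-1746)*(-1535) = -4452105 - 1*2680110 = -4452105 - 2680110 = -7132215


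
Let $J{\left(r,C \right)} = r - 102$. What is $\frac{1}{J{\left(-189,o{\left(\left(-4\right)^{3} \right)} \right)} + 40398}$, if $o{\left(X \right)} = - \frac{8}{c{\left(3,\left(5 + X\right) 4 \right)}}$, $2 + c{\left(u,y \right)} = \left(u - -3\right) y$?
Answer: $\frac{1}{40107} \approx 2.4933 \cdot 10^{-5}$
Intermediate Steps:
$c{\left(u,y \right)} = -2 + y \left(3 + u\right)$ ($c{\left(u,y \right)} = -2 + \left(u - -3\right) y = -2 + \left(u + 3\right) y = -2 + \left(3 + u\right) y = -2 + y \left(3 + u\right)$)
$o{\left(X \right)} = - \frac{8}{118 + 24 X}$ ($o{\left(X \right)} = - \frac{8}{-2 + 3 \left(5 + X\right) 4 + 3 \left(5 + X\right) 4} = - \frac{8}{-2 + 3 \left(20 + 4 X\right) + 3 \left(20 + 4 X\right)} = - \frac{8}{-2 + \left(60 + 12 X\right) + \left(60 + 12 X\right)} = - \frac{8}{118 + 24 X}$)
$J{\left(r,C \right)} = -102 + r$
$\frac{1}{J{\left(-189,o{\left(\left(-4\right)^{3} \right)} \right)} + 40398} = \frac{1}{\left(-102 - 189\right) + 40398} = \frac{1}{-291 + 40398} = \frac{1}{40107}$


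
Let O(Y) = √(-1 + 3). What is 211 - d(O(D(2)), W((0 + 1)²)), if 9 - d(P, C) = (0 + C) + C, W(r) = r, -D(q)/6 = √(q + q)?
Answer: 204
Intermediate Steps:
D(q) = -6*√2*√q (D(q) = -6*√(q + q) = -6*√2*√q)
O(Y) = √2
d(P, C) = 9 - 2*C (d(P, C) = 9 - ((0 + C) + C) = 9 - (C + C) = 9 - 2*C)
211 - d(O(D(2)), W((0 + 1)²)) = 211 - (9 - 2*(0 + 1)²) = 211 - (9 - 2*1²) = 211 - (9 - 2*1) = 211 - (9 - 2) = 211 - 1*7 = 211 - 7 = 204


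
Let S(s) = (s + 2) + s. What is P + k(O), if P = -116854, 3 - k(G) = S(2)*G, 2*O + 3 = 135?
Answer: -117247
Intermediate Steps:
O = 66 (O = -3/2 + (½)*135 = -3/2 + 135/2 = 66)
S(s) = 2 + 2*s (S(s) = (2 + s) + s = 2 + 2*s)
k(G) = 3 - 6*G (k(G) = 3 - (2 + 2*2)*G = 3 - (2 + 4)*G = 3 - 6*G)
P + k(O) = -116854 + (3 - 6*66) = -116854 + (3 - 396) = -116854 - 393 = -117247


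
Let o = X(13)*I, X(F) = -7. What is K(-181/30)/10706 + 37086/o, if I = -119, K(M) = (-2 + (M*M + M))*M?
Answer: 1530900563791/34398378000 ≈ 44.505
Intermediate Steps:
K(M) = M*(-2 + M + M²) (K(M) = (-2 + (M² + M))*M = (-2 + (M + M²))*M = (-2 + M + M²)*M = M*(-2 + M + M²))
o = 833 (o = -7*(-119) = 833)
K(-181/30)/10706 + 37086/o = ((-181/30)*(-2 - 181/30 + (-181/30)²))/10706 + 37086/833 = ((-181*1/30)*(-2 - 181*1/30 + (-181*1/30)²))*(1/10706) + 37086*(1/833) = -181*(-2 - 181/30 + (-181/30)²)/30*(1/10706) + 5298/119 = -181*(-2 - 181/30 + 32761/900)/30*(1/10706) + 5298/119 = -181/30*25531/900*(1/10706) + 5298/119 = -4621111/27000*1/10706 + 5298/119 = -4621111/289062000 + 5298/119 = 1530900563791/34398378000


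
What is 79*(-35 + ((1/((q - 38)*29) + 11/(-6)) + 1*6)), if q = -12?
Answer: -5298056/2175 ≈ -2435.9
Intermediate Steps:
79*(-35 + ((1/((q - 38)*29) + 11/(-6)) + 1*6)) = 79*(-35 + ((1/(-12 - 38*29) + 11/(-6)) + 1*6)) = 79*(-35 + (((1/29)/(-50) + 11*(-⅙)) + 6)) = 79*(-35 + ((-1/50*1/29 - 11/6) + 6)) = 79*(-35 + ((-1/1450 - 11/6) + 6)) = 79*(-35 + (-3989/2175 + 6)) = 79*(-35 + 9061/2175) = 79*(-67064/2175) = -5298056/2175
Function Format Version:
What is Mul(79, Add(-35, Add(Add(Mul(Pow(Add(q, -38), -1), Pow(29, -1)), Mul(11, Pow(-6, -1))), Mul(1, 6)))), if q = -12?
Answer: Rational(-5298056, 2175) ≈ -2435.9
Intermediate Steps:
Mul(79, Add(-35, Add(Add(Mul(Pow(Add(q, -38), -1), Pow(29, -1)), Mul(11, Pow(-6, -1))), Mul(1, 6)))) = Mul(79, Add(-35, Add(Add(Mul(Pow(Add(-12, -38), -1), Pow(29, -1)), Mul(11, Pow(-6, -1))), Mul(1, 6)))) = Mul(79, Add(-35, Add(Add(Mul(Pow(-50, -1), Rational(1, 29)), Mul(11, Rational(-1, 6))), 6))) = Mul(79, Add(-35, Add(Add(Mul(Rational(-1, 50), Rational(1, 29)), Rational(-11, 6)), 6))) = Mul(79, Add(-35, Add(Add(Rational(-1, 1450), Rational(-11, 6)), 6))) = Mul(79, Add(-35, Add(Rational(-3989, 2175), 6))) = Mul(79, Add(-35, Rational(9061, 2175))) = Mul(79, Rational(-67064, 2175)) = Rational(-5298056, 2175)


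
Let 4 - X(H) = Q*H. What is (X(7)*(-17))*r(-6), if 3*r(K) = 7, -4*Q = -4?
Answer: 119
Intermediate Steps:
Q = 1 (Q = -¼*(-4) = 1)
r(K) = 7/3 (r(K) = (⅓)*7 = 7/3)
X(H) = 4 - H
(X(7)*(-17))*r(-6) = ((4 - 1*7)*(-17))*(7/3) = ((4 - 7)*(-17))*(7/3) = -3*(-17)*(7/3) = 51*(7/3) = 119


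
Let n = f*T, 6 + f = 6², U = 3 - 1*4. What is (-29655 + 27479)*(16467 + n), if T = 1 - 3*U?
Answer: -36093312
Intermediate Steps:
U = -1 (U = 3 - 4 = -1)
f = 30 (f = -6 + 6² = -6 + 36 = 30)
T = 4 (T = 1 - 3*(-1) = 1 + 3 = 4)
n = 120 (n = 30*4 = 120)
(-29655 + 27479)*(16467 + n) = (-29655 + 27479)*(16467 + 120) = -2176*16587 = -36093312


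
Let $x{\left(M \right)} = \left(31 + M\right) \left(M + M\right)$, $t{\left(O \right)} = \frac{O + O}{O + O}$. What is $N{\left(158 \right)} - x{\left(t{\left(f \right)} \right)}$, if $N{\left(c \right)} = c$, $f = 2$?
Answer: $94$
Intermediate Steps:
$t{\left(O \right)} = 1$ ($t{\left(O \right)} = \frac{2 O}{2 O} = 2 O \frac{1}{2 O} = 1$)
$x{\left(M \right)} = 2 M \left(31 + M\right)$ ($x{\left(M \right)} = \left(31 + M\right) 2 M = 2 M \left(31 + M\right)$)
$N{\left(158 \right)} - x{\left(t{\left(f \right)} \right)} = 158 - 2 \cdot 1 \left(31 + 1\right) = 158 - 2 \cdot 1 \cdot 32 = 158 - 64 = 94$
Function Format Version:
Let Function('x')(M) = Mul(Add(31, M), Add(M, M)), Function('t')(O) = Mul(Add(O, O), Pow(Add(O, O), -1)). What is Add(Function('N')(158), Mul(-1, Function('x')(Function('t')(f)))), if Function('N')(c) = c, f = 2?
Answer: 94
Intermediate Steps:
Function('t')(O) = 1 (Function('t')(O) = Mul(Mul(2, O), Pow(Mul(2, O), -1)) = Mul(Mul(2, O), Mul(Rational(1, 2), Pow(O, -1))) = 1)
Function('x')(M) = Mul(2, M, Add(31, M)) (Function('x')(M) = Mul(Add(31, M), Mul(2, M)) = Mul(2, M, Add(31, M)))
Add(Function('N')(158), Mul(-1, Function('x')(Function('t')(f)))) = Add(158, Mul(-1, Mul(2, 1, Add(31, 1)))) = Add(158, Mul(-1, Mul(2, 1, 32))) = Add(158, Mul(-1, 64)) = Add(158, -64) = 94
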